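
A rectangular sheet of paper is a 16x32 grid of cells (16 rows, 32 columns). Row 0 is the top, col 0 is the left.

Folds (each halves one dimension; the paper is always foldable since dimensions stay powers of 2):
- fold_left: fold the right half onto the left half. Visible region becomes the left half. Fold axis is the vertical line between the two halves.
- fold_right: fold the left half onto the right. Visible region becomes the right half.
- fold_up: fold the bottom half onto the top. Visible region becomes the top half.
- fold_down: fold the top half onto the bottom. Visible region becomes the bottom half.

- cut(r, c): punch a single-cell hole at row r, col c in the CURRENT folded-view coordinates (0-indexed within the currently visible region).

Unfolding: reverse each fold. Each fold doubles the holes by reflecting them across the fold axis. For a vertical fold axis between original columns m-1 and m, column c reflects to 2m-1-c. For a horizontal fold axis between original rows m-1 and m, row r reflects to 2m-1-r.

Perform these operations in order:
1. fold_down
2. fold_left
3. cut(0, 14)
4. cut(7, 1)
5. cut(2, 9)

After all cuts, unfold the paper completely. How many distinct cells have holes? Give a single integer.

Op 1 fold_down: fold axis h@8; visible region now rows[8,16) x cols[0,32) = 8x32
Op 2 fold_left: fold axis v@16; visible region now rows[8,16) x cols[0,16) = 8x16
Op 3 cut(0, 14): punch at orig (8,14); cuts so far [(8, 14)]; region rows[8,16) x cols[0,16) = 8x16
Op 4 cut(7, 1): punch at orig (15,1); cuts so far [(8, 14), (15, 1)]; region rows[8,16) x cols[0,16) = 8x16
Op 5 cut(2, 9): punch at orig (10,9); cuts so far [(8, 14), (10, 9), (15, 1)]; region rows[8,16) x cols[0,16) = 8x16
Unfold 1 (reflect across v@16): 6 holes -> [(8, 14), (8, 17), (10, 9), (10, 22), (15, 1), (15, 30)]
Unfold 2 (reflect across h@8): 12 holes -> [(0, 1), (0, 30), (5, 9), (5, 22), (7, 14), (7, 17), (8, 14), (8, 17), (10, 9), (10, 22), (15, 1), (15, 30)]

Answer: 12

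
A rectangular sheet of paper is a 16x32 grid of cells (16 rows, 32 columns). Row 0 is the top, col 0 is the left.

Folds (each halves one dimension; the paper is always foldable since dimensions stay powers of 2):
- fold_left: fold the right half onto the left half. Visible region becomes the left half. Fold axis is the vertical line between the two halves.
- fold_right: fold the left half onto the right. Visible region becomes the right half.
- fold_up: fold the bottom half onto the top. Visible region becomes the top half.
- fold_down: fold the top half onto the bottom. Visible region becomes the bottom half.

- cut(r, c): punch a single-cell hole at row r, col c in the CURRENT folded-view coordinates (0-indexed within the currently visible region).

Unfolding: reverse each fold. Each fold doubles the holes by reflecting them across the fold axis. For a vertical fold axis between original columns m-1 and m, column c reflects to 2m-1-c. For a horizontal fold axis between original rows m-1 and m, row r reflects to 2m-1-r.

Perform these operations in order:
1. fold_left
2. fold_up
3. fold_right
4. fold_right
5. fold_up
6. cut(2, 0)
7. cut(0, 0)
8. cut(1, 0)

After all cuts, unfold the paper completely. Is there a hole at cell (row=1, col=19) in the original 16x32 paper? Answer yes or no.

Answer: yes

Derivation:
Op 1 fold_left: fold axis v@16; visible region now rows[0,16) x cols[0,16) = 16x16
Op 2 fold_up: fold axis h@8; visible region now rows[0,8) x cols[0,16) = 8x16
Op 3 fold_right: fold axis v@8; visible region now rows[0,8) x cols[8,16) = 8x8
Op 4 fold_right: fold axis v@12; visible region now rows[0,8) x cols[12,16) = 8x4
Op 5 fold_up: fold axis h@4; visible region now rows[0,4) x cols[12,16) = 4x4
Op 6 cut(2, 0): punch at orig (2,12); cuts so far [(2, 12)]; region rows[0,4) x cols[12,16) = 4x4
Op 7 cut(0, 0): punch at orig (0,12); cuts so far [(0, 12), (2, 12)]; region rows[0,4) x cols[12,16) = 4x4
Op 8 cut(1, 0): punch at orig (1,12); cuts so far [(0, 12), (1, 12), (2, 12)]; region rows[0,4) x cols[12,16) = 4x4
Unfold 1 (reflect across h@4): 6 holes -> [(0, 12), (1, 12), (2, 12), (5, 12), (6, 12), (7, 12)]
Unfold 2 (reflect across v@12): 12 holes -> [(0, 11), (0, 12), (1, 11), (1, 12), (2, 11), (2, 12), (5, 11), (5, 12), (6, 11), (6, 12), (7, 11), (7, 12)]
Unfold 3 (reflect across v@8): 24 holes -> [(0, 3), (0, 4), (0, 11), (0, 12), (1, 3), (1, 4), (1, 11), (1, 12), (2, 3), (2, 4), (2, 11), (2, 12), (5, 3), (5, 4), (5, 11), (5, 12), (6, 3), (6, 4), (6, 11), (6, 12), (7, 3), (7, 4), (7, 11), (7, 12)]
Unfold 4 (reflect across h@8): 48 holes -> [(0, 3), (0, 4), (0, 11), (0, 12), (1, 3), (1, 4), (1, 11), (1, 12), (2, 3), (2, 4), (2, 11), (2, 12), (5, 3), (5, 4), (5, 11), (5, 12), (6, 3), (6, 4), (6, 11), (6, 12), (7, 3), (7, 4), (7, 11), (7, 12), (8, 3), (8, 4), (8, 11), (8, 12), (9, 3), (9, 4), (9, 11), (9, 12), (10, 3), (10, 4), (10, 11), (10, 12), (13, 3), (13, 4), (13, 11), (13, 12), (14, 3), (14, 4), (14, 11), (14, 12), (15, 3), (15, 4), (15, 11), (15, 12)]
Unfold 5 (reflect across v@16): 96 holes -> [(0, 3), (0, 4), (0, 11), (0, 12), (0, 19), (0, 20), (0, 27), (0, 28), (1, 3), (1, 4), (1, 11), (1, 12), (1, 19), (1, 20), (1, 27), (1, 28), (2, 3), (2, 4), (2, 11), (2, 12), (2, 19), (2, 20), (2, 27), (2, 28), (5, 3), (5, 4), (5, 11), (5, 12), (5, 19), (5, 20), (5, 27), (5, 28), (6, 3), (6, 4), (6, 11), (6, 12), (6, 19), (6, 20), (6, 27), (6, 28), (7, 3), (7, 4), (7, 11), (7, 12), (7, 19), (7, 20), (7, 27), (7, 28), (8, 3), (8, 4), (8, 11), (8, 12), (8, 19), (8, 20), (8, 27), (8, 28), (9, 3), (9, 4), (9, 11), (9, 12), (9, 19), (9, 20), (9, 27), (9, 28), (10, 3), (10, 4), (10, 11), (10, 12), (10, 19), (10, 20), (10, 27), (10, 28), (13, 3), (13, 4), (13, 11), (13, 12), (13, 19), (13, 20), (13, 27), (13, 28), (14, 3), (14, 4), (14, 11), (14, 12), (14, 19), (14, 20), (14, 27), (14, 28), (15, 3), (15, 4), (15, 11), (15, 12), (15, 19), (15, 20), (15, 27), (15, 28)]
Holes: [(0, 3), (0, 4), (0, 11), (0, 12), (0, 19), (0, 20), (0, 27), (0, 28), (1, 3), (1, 4), (1, 11), (1, 12), (1, 19), (1, 20), (1, 27), (1, 28), (2, 3), (2, 4), (2, 11), (2, 12), (2, 19), (2, 20), (2, 27), (2, 28), (5, 3), (5, 4), (5, 11), (5, 12), (5, 19), (5, 20), (5, 27), (5, 28), (6, 3), (6, 4), (6, 11), (6, 12), (6, 19), (6, 20), (6, 27), (6, 28), (7, 3), (7, 4), (7, 11), (7, 12), (7, 19), (7, 20), (7, 27), (7, 28), (8, 3), (8, 4), (8, 11), (8, 12), (8, 19), (8, 20), (8, 27), (8, 28), (9, 3), (9, 4), (9, 11), (9, 12), (9, 19), (9, 20), (9, 27), (9, 28), (10, 3), (10, 4), (10, 11), (10, 12), (10, 19), (10, 20), (10, 27), (10, 28), (13, 3), (13, 4), (13, 11), (13, 12), (13, 19), (13, 20), (13, 27), (13, 28), (14, 3), (14, 4), (14, 11), (14, 12), (14, 19), (14, 20), (14, 27), (14, 28), (15, 3), (15, 4), (15, 11), (15, 12), (15, 19), (15, 20), (15, 27), (15, 28)]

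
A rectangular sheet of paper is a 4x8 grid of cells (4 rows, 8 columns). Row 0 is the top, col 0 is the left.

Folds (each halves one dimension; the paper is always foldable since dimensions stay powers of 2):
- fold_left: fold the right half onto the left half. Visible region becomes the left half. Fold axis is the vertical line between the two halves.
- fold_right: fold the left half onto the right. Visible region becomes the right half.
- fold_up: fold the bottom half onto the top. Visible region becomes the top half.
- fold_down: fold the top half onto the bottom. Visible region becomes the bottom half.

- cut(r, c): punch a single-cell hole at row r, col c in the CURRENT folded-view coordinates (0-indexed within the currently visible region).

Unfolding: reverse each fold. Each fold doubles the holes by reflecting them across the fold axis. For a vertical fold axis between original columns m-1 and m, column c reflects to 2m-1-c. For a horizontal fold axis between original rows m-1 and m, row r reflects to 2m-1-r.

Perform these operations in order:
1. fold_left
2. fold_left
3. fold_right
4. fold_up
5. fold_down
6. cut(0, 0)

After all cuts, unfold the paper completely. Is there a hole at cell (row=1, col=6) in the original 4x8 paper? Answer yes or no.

Answer: yes

Derivation:
Op 1 fold_left: fold axis v@4; visible region now rows[0,4) x cols[0,4) = 4x4
Op 2 fold_left: fold axis v@2; visible region now rows[0,4) x cols[0,2) = 4x2
Op 3 fold_right: fold axis v@1; visible region now rows[0,4) x cols[1,2) = 4x1
Op 4 fold_up: fold axis h@2; visible region now rows[0,2) x cols[1,2) = 2x1
Op 5 fold_down: fold axis h@1; visible region now rows[1,2) x cols[1,2) = 1x1
Op 6 cut(0, 0): punch at orig (1,1); cuts so far [(1, 1)]; region rows[1,2) x cols[1,2) = 1x1
Unfold 1 (reflect across h@1): 2 holes -> [(0, 1), (1, 1)]
Unfold 2 (reflect across h@2): 4 holes -> [(0, 1), (1, 1), (2, 1), (3, 1)]
Unfold 3 (reflect across v@1): 8 holes -> [(0, 0), (0, 1), (1, 0), (1, 1), (2, 0), (2, 1), (3, 0), (3, 1)]
Unfold 4 (reflect across v@2): 16 holes -> [(0, 0), (0, 1), (0, 2), (0, 3), (1, 0), (1, 1), (1, 2), (1, 3), (2, 0), (2, 1), (2, 2), (2, 3), (3, 0), (3, 1), (3, 2), (3, 3)]
Unfold 5 (reflect across v@4): 32 holes -> [(0, 0), (0, 1), (0, 2), (0, 3), (0, 4), (0, 5), (0, 6), (0, 7), (1, 0), (1, 1), (1, 2), (1, 3), (1, 4), (1, 5), (1, 6), (1, 7), (2, 0), (2, 1), (2, 2), (2, 3), (2, 4), (2, 5), (2, 6), (2, 7), (3, 0), (3, 1), (3, 2), (3, 3), (3, 4), (3, 5), (3, 6), (3, 7)]
Holes: [(0, 0), (0, 1), (0, 2), (0, 3), (0, 4), (0, 5), (0, 6), (0, 7), (1, 0), (1, 1), (1, 2), (1, 3), (1, 4), (1, 5), (1, 6), (1, 7), (2, 0), (2, 1), (2, 2), (2, 3), (2, 4), (2, 5), (2, 6), (2, 7), (3, 0), (3, 1), (3, 2), (3, 3), (3, 4), (3, 5), (3, 6), (3, 7)]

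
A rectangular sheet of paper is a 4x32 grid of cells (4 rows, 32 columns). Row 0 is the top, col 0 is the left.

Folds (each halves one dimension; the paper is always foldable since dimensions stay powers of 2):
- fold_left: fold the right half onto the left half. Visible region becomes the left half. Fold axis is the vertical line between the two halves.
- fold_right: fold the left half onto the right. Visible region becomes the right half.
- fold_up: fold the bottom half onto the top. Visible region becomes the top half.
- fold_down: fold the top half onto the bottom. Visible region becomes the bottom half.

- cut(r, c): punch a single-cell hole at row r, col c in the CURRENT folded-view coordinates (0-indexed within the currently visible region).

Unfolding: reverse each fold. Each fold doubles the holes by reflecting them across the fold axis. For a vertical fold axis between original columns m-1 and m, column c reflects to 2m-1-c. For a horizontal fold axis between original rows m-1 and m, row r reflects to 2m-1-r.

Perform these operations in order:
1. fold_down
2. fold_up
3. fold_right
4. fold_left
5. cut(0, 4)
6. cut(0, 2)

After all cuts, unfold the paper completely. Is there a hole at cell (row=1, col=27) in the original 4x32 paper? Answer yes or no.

Answer: yes

Derivation:
Op 1 fold_down: fold axis h@2; visible region now rows[2,4) x cols[0,32) = 2x32
Op 2 fold_up: fold axis h@3; visible region now rows[2,3) x cols[0,32) = 1x32
Op 3 fold_right: fold axis v@16; visible region now rows[2,3) x cols[16,32) = 1x16
Op 4 fold_left: fold axis v@24; visible region now rows[2,3) x cols[16,24) = 1x8
Op 5 cut(0, 4): punch at orig (2,20); cuts so far [(2, 20)]; region rows[2,3) x cols[16,24) = 1x8
Op 6 cut(0, 2): punch at orig (2,18); cuts so far [(2, 18), (2, 20)]; region rows[2,3) x cols[16,24) = 1x8
Unfold 1 (reflect across v@24): 4 holes -> [(2, 18), (2, 20), (2, 27), (2, 29)]
Unfold 2 (reflect across v@16): 8 holes -> [(2, 2), (2, 4), (2, 11), (2, 13), (2, 18), (2, 20), (2, 27), (2, 29)]
Unfold 3 (reflect across h@3): 16 holes -> [(2, 2), (2, 4), (2, 11), (2, 13), (2, 18), (2, 20), (2, 27), (2, 29), (3, 2), (3, 4), (3, 11), (3, 13), (3, 18), (3, 20), (3, 27), (3, 29)]
Unfold 4 (reflect across h@2): 32 holes -> [(0, 2), (0, 4), (0, 11), (0, 13), (0, 18), (0, 20), (0, 27), (0, 29), (1, 2), (1, 4), (1, 11), (1, 13), (1, 18), (1, 20), (1, 27), (1, 29), (2, 2), (2, 4), (2, 11), (2, 13), (2, 18), (2, 20), (2, 27), (2, 29), (3, 2), (3, 4), (3, 11), (3, 13), (3, 18), (3, 20), (3, 27), (3, 29)]
Holes: [(0, 2), (0, 4), (0, 11), (0, 13), (0, 18), (0, 20), (0, 27), (0, 29), (1, 2), (1, 4), (1, 11), (1, 13), (1, 18), (1, 20), (1, 27), (1, 29), (2, 2), (2, 4), (2, 11), (2, 13), (2, 18), (2, 20), (2, 27), (2, 29), (3, 2), (3, 4), (3, 11), (3, 13), (3, 18), (3, 20), (3, 27), (3, 29)]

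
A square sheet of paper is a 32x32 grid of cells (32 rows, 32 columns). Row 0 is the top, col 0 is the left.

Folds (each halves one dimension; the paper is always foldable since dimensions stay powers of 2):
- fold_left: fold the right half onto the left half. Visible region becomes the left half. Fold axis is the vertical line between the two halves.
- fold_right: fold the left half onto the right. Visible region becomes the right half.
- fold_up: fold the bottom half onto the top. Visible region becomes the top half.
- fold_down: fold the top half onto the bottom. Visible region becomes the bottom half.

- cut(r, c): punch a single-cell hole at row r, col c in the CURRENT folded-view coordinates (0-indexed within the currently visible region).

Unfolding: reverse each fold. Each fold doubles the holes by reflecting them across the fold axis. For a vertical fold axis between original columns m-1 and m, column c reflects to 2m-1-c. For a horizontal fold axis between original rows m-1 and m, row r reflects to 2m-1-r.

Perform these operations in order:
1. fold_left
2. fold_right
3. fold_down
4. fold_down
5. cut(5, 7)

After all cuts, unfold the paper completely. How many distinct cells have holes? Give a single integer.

Op 1 fold_left: fold axis v@16; visible region now rows[0,32) x cols[0,16) = 32x16
Op 2 fold_right: fold axis v@8; visible region now rows[0,32) x cols[8,16) = 32x8
Op 3 fold_down: fold axis h@16; visible region now rows[16,32) x cols[8,16) = 16x8
Op 4 fold_down: fold axis h@24; visible region now rows[24,32) x cols[8,16) = 8x8
Op 5 cut(5, 7): punch at orig (29,15); cuts so far [(29, 15)]; region rows[24,32) x cols[8,16) = 8x8
Unfold 1 (reflect across h@24): 2 holes -> [(18, 15), (29, 15)]
Unfold 2 (reflect across h@16): 4 holes -> [(2, 15), (13, 15), (18, 15), (29, 15)]
Unfold 3 (reflect across v@8): 8 holes -> [(2, 0), (2, 15), (13, 0), (13, 15), (18, 0), (18, 15), (29, 0), (29, 15)]
Unfold 4 (reflect across v@16): 16 holes -> [(2, 0), (2, 15), (2, 16), (2, 31), (13, 0), (13, 15), (13, 16), (13, 31), (18, 0), (18, 15), (18, 16), (18, 31), (29, 0), (29, 15), (29, 16), (29, 31)]

Answer: 16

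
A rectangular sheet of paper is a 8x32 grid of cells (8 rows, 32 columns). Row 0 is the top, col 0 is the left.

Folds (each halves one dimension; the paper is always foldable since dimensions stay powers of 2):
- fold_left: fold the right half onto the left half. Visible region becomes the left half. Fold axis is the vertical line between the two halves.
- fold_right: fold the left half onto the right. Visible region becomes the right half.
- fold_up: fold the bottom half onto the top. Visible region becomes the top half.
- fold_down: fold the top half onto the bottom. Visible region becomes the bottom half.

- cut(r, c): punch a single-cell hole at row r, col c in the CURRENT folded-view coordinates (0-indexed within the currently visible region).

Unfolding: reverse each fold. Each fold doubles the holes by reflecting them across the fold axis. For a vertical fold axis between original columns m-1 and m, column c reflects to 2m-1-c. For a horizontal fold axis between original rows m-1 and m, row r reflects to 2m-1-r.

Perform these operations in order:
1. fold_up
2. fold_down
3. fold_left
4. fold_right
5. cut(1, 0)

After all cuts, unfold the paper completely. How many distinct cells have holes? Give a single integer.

Answer: 16

Derivation:
Op 1 fold_up: fold axis h@4; visible region now rows[0,4) x cols[0,32) = 4x32
Op 2 fold_down: fold axis h@2; visible region now rows[2,4) x cols[0,32) = 2x32
Op 3 fold_left: fold axis v@16; visible region now rows[2,4) x cols[0,16) = 2x16
Op 4 fold_right: fold axis v@8; visible region now rows[2,4) x cols[8,16) = 2x8
Op 5 cut(1, 0): punch at orig (3,8); cuts so far [(3, 8)]; region rows[2,4) x cols[8,16) = 2x8
Unfold 1 (reflect across v@8): 2 holes -> [(3, 7), (3, 8)]
Unfold 2 (reflect across v@16): 4 holes -> [(3, 7), (3, 8), (3, 23), (3, 24)]
Unfold 3 (reflect across h@2): 8 holes -> [(0, 7), (0, 8), (0, 23), (0, 24), (3, 7), (3, 8), (3, 23), (3, 24)]
Unfold 4 (reflect across h@4): 16 holes -> [(0, 7), (0, 8), (0, 23), (0, 24), (3, 7), (3, 8), (3, 23), (3, 24), (4, 7), (4, 8), (4, 23), (4, 24), (7, 7), (7, 8), (7, 23), (7, 24)]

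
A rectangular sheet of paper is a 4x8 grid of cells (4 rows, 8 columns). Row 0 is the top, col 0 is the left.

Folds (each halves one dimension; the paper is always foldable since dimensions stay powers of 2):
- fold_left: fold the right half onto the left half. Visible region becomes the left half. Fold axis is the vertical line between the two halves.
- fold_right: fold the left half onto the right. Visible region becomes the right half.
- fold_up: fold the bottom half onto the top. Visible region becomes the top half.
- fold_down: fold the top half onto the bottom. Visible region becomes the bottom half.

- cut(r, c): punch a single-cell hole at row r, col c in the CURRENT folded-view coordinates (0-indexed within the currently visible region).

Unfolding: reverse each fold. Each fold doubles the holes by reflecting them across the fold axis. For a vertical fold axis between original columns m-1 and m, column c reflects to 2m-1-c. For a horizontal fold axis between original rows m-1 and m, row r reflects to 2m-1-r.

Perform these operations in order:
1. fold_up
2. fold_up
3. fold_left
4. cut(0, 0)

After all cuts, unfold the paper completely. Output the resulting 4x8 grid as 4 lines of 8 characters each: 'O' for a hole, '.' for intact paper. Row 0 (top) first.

Op 1 fold_up: fold axis h@2; visible region now rows[0,2) x cols[0,8) = 2x8
Op 2 fold_up: fold axis h@1; visible region now rows[0,1) x cols[0,8) = 1x8
Op 3 fold_left: fold axis v@4; visible region now rows[0,1) x cols[0,4) = 1x4
Op 4 cut(0, 0): punch at orig (0,0); cuts so far [(0, 0)]; region rows[0,1) x cols[0,4) = 1x4
Unfold 1 (reflect across v@4): 2 holes -> [(0, 0), (0, 7)]
Unfold 2 (reflect across h@1): 4 holes -> [(0, 0), (0, 7), (1, 0), (1, 7)]
Unfold 3 (reflect across h@2): 8 holes -> [(0, 0), (0, 7), (1, 0), (1, 7), (2, 0), (2, 7), (3, 0), (3, 7)]

Answer: O......O
O......O
O......O
O......O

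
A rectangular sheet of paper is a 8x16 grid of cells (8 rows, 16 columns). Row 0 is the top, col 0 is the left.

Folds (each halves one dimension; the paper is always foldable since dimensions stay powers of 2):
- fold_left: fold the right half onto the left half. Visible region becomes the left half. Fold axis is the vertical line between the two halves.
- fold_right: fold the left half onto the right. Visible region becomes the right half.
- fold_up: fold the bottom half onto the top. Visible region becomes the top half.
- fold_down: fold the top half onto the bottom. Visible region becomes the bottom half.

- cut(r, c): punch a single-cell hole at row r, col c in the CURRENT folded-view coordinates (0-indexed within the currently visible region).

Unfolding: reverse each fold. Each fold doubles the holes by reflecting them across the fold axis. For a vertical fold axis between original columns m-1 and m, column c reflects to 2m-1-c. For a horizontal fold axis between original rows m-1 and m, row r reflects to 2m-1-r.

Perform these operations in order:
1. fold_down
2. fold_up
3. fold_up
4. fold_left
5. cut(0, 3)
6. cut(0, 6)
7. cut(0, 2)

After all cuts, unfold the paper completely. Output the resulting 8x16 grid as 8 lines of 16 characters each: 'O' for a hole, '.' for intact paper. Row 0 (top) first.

Op 1 fold_down: fold axis h@4; visible region now rows[4,8) x cols[0,16) = 4x16
Op 2 fold_up: fold axis h@6; visible region now rows[4,6) x cols[0,16) = 2x16
Op 3 fold_up: fold axis h@5; visible region now rows[4,5) x cols[0,16) = 1x16
Op 4 fold_left: fold axis v@8; visible region now rows[4,5) x cols[0,8) = 1x8
Op 5 cut(0, 3): punch at orig (4,3); cuts so far [(4, 3)]; region rows[4,5) x cols[0,8) = 1x8
Op 6 cut(0, 6): punch at orig (4,6); cuts so far [(4, 3), (4, 6)]; region rows[4,5) x cols[0,8) = 1x8
Op 7 cut(0, 2): punch at orig (4,2); cuts so far [(4, 2), (4, 3), (4, 6)]; region rows[4,5) x cols[0,8) = 1x8
Unfold 1 (reflect across v@8): 6 holes -> [(4, 2), (4, 3), (4, 6), (4, 9), (4, 12), (4, 13)]
Unfold 2 (reflect across h@5): 12 holes -> [(4, 2), (4, 3), (4, 6), (4, 9), (4, 12), (4, 13), (5, 2), (5, 3), (5, 6), (5, 9), (5, 12), (5, 13)]
Unfold 3 (reflect across h@6): 24 holes -> [(4, 2), (4, 3), (4, 6), (4, 9), (4, 12), (4, 13), (5, 2), (5, 3), (5, 6), (5, 9), (5, 12), (5, 13), (6, 2), (6, 3), (6, 6), (6, 9), (6, 12), (6, 13), (7, 2), (7, 3), (7, 6), (7, 9), (7, 12), (7, 13)]
Unfold 4 (reflect across h@4): 48 holes -> [(0, 2), (0, 3), (0, 6), (0, 9), (0, 12), (0, 13), (1, 2), (1, 3), (1, 6), (1, 9), (1, 12), (1, 13), (2, 2), (2, 3), (2, 6), (2, 9), (2, 12), (2, 13), (3, 2), (3, 3), (3, 6), (3, 9), (3, 12), (3, 13), (4, 2), (4, 3), (4, 6), (4, 9), (4, 12), (4, 13), (5, 2), (5, 3), (5, 6), (5, 9), (5, 12), (5, 13), (6, 2), (6, 3), (6, 6), (6, 9), (6, 12), (6, 13), (7, 2), (7, 3), (7, 6), (7, 9), (7, 12), (7, 13)]

Answer: ..OO..O..O..OO..
..OO..O..O..OO..
..OO..O..O..OO..
..OO..O..O..OO..
..OO..O..O..OO..
..OO..O..O..OO..
..OO..O..O..OO..
..OO..O..O..OO..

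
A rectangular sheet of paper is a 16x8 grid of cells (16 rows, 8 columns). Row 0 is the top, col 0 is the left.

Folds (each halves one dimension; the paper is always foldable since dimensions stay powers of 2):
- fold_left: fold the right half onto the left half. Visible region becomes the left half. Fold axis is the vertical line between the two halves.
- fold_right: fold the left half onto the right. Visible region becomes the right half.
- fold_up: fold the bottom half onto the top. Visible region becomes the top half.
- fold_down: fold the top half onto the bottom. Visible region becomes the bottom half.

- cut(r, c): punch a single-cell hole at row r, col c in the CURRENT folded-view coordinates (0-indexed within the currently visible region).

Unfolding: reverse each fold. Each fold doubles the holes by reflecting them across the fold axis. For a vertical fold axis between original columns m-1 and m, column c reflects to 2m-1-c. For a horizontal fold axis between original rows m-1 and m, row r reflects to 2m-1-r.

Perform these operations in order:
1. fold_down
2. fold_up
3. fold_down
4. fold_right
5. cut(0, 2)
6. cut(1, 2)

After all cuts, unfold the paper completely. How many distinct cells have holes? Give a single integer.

Answer: 32

Derivation:
Op 1 fold_down: fold axis h@8; visible region now rows[8,16) x cols[0,8) = 8x8
Op 2 fold_up: fold axis h@12; visible region now rows[8,12) x cols[0,8) = 4x8
Op 3 fold_down: fold axis h@10; visible region now rows[10,12) x cols[0,8) = 2x8
Op 4 fold_right: fold axis v@4; visible region now rows[10,12) x cols[4,8) = 2x4
Op 5 cut(0, 2): punch at orig (10,6); cuts so far [(10, 6)]; region rows[10,12) x cols[4,8) = 2x4
Op 6 cut(1, 2): punch at orig (11,6); cuts so far [(10, 6), (11, 6)]; region rows[10,12) x cols[4,8) = 2x4
Unfold 1 (reflect across v@4): 4 holes -> [(10, 1), (10, 6), (11, 1), (11, 6)]
Unfold 2 (reflect across h@10): 8 holes -> [(8, 1), (8, 6), (9, 1), (9, 6), (10, 1), (10, 6), (11, 1), (11, 6)]
Unfold 3 (reflect across h@12): 16 holes -> [(8, 1), (8, 6), (9, 1), (9, 6), (10, 1), (10, 6), (11, 1), (11, 6), (12, 1), (12, 6), (13, 1), (13, 6), (14, 1), (14, 6), (15, 1), (15, 6)]
Unfold 4 (reflect across h@8): 32 holes -> [(0, 1), (0, 6), (1, 1), (1, 6), (2, 1), (2, 6), (3, 1), (3, 6), (4, 1), (4, 6), (5, 1), (5, 6), (6, 1), (6, 6), (7, 1), (7, 6), (8, 1), (8, 6), (9, 1), (9, 6), (10, 1), (10, 6), (11, 1), (11, 6), (12, 1), (12, 6), (13, 1), (13, 6), (14, 1), (14, 6), (15, 1), (15, 6)]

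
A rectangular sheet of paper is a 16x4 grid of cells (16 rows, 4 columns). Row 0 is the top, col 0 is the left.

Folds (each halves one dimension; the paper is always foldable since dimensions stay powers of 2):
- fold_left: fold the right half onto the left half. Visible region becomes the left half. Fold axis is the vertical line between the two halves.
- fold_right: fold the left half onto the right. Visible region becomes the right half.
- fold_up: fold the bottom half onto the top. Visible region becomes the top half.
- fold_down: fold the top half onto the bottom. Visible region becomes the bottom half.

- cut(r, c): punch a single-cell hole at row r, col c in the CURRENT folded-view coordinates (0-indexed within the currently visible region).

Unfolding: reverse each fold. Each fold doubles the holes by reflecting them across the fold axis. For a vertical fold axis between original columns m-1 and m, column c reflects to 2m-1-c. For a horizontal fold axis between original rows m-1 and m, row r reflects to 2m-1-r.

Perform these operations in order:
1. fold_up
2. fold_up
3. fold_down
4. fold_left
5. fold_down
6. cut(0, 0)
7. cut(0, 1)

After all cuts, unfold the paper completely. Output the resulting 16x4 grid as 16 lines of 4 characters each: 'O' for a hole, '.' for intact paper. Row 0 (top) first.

Op 1 fold_up: fold axis h@8; visible region now rows[0,8) x cols[0,4) = 8x4
Op 2 fold_up: fold axis h@4; visible region now rows[0,4) x cols[0,4) = 4x4
Op 3 fold_down: fold axis h@2; visible region now rows[2,4) x cols[0,4) = 2x4
Op 4 fold_left: fold axis v@2; visible region now rows[2,4) x cols[0,2) = 2x2
Op 5 fold_down: fold axis h@3; visible region now rows[3,4) x cols[0,2) = 1x2
Op 6 cut(0, 0): punch at orig (3,0); cuts so far [(3, 0)]; region rows[3,4) x cols[0,2) = 1x2
Op 7 cut(0, 1): punch at orig (3,1); cuts so far [(3, 0), (3, 1)]; region rows[3,4) x cols[0,2) = 1x2
Unfold 1 (reflect across h@3): 4 holes -> [(2, 0), (2, 1), (3, 0), (3, 1)]
Unfold 2 (reflect across v@2): 8 holes -> [(2, 0), (2, 1), (2, 2), (2, 3), (3, 0), (3, 1), (3, 2), (3, 3)]
Unfold 3 (reflect across h@2): 16 holes -> [(0, 0), (0, 1), (0, 2), (0, 3), (1, 0), (1, 1), (1, 2), (1, 3), (2, 0), (2, 1), (2, 2), (2, 3), (3, 0), (3, 1), (3, 2), (3, 3)]
Unfold 4 (reflect across h@4): 32 holes -> [(0, 0), (0, 1), (0, 2), (0, 3), (1, 0), (1, 1), (1, 2), (1, 3), (2, 0), (2, 1), (2, 2), (2, 3), (3, 0), (3, 1), (3, 2), (3, 3), (4, 0), (4, 1), (4, 2), (4, 3), (5, 0), (5, 1), (5, 2), (5, 3), (6, 0), (6, 1), (6, 2), (6, 3), (7, 0), (7, 1), (7, 2), (7, 3)]
Unfold 5 (reflect across h@8): 64 holes -> [(0, 0), (0, 1), (0, 2), (0, 3), (1, 0), (1, 1), (1, 2), (1, 3), (2, 0), (2, 1), (2, 2), (2, 3), (3, 0), (3, 1), (3, 2), (3, 3), (4, 0), (4, 1), (4, 2), (4, 3), (5, 0), (5, 1), (5, 2), (5, 3), (6, 0), (6, 1), (6, 2), (6, 3), (7, 0), (7, 1), (7, 2), (7, 3), (8, 0), (8, 1), (8, 2), (8, 3), (9, 0), (9, 1), (9, 2), (9, 3), (10, 0), (10, 1), (10, 2), (10, 3), (11, 0), (11, 1), (11, 2), (11, 3), (12, 0), (12, 1), (12, 2), (12, 3), (13, 0), (13, 1), (13, 2), (13, 3), (14, 0), (14, 1), (14, 2), (14, 3), (15, 0), (15, 1), (15, 2), (15, 3)]

Answer: OOOO
OOOO
OOOO
OOOO
OOOO
OOOO
OOOO
OOOO
OOOO
OOOO
OOOO
OOOO
OOOO
OOOO
OOOO
OOOO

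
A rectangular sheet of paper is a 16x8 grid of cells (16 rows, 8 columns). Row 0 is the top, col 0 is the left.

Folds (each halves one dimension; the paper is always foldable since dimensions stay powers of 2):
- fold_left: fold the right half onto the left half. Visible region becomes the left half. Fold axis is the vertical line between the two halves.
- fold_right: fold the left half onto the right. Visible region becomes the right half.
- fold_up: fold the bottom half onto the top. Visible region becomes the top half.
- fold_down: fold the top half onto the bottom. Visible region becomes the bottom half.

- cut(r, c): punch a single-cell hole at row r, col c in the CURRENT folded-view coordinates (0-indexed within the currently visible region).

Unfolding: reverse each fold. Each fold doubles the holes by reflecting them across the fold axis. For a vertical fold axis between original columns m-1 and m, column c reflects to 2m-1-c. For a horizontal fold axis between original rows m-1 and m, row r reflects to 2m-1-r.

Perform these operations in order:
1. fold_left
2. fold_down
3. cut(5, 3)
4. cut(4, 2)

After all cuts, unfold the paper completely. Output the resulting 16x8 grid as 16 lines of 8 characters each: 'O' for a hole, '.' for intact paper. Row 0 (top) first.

Answer: ........
........
...OO...
..O..O..
........
........
........
........
........
........
........
........
..O..O..
...OO...
........
........

Derivation:
Op 1 fold_left: fold axis v@4; visible region now rows[0,16) x cols[0,4) = 16x4
Op 2 fold_down: fold axis h@8; visible region now rows[8,16) x cols[0,4) = 8x4
Op 3 cut(5, 3): punch at orig (13,3); cuts so far [(13, 3)]; region rows[8,16) x cols[0,4) = 8x4
Op 4 cut(4, 2): punch at orig (12,2); cuts so far [(12, 2), (13, 3)]; region rows[8,16) x cols[0,4) = 8x4
Unfold 1 (reflect across h@8): 4 holes -> [(2, 3), (3, 2), (12, 2), (13, 3)]
Unfold 2 (reflect across v@4): 8 holes -> [(2, 3), (2, 4), (3, 2), (3, 5), (12, 2), (12, 5), (13, 3), (13, 4)]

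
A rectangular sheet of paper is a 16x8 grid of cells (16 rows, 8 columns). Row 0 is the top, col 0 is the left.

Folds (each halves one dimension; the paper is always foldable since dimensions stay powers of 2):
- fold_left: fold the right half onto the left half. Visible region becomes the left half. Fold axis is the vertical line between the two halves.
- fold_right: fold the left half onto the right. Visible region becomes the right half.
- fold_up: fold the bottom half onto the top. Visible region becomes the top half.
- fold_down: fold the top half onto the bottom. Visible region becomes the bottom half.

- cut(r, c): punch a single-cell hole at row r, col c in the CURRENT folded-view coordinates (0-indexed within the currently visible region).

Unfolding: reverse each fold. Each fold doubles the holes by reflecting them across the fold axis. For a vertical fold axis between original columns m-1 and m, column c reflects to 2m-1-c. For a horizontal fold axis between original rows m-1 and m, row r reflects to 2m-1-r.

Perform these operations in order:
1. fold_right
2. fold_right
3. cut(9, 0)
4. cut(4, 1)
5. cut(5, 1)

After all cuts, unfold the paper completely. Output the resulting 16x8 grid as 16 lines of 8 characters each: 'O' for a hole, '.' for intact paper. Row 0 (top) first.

Answer: ........
........
........
........
O..OO..O
O..OO..O
........
........
........
.OO..OO.
........
........
........
........
........
........

Derivation:
Op 1 fold_right: fold axis v@4; visible region now rows[0,16) x cols[4,8) = 16x4
Op 2 fold_right: fold axis v@6; visible region now rows[0,16) x cols[6,8) = 16x2
Op 3 cut(9, 0): punch at orig (9,6); cuts so far [(9, 6)]; region rows[0,16) x cols[6,8) = 16x2
Op 4 cut(4, 1): punch at orig (4,7); cuts so far [(4, 7), (9, 6)]; region rows[0,16) x cols[6,8) = 16x2
Op 5 cut(5, 1): punch at orig (5,7); cuts so far [(4, 7), (5, 7), (9, 6)]; region rows[0,16) x cols[6,8) = 16x2
Unfold 1 (reflect across v@6): 6 holes -> [(4, 4), (4, 7), (5, 4), (5, 7), (9, 5), (9, 6)]
Unfold 2 (reflect across v@4): 12 holes -> [(4, 0), (4, 3), (4, 4), (4, 7), (5, 0), (5, 3), (5, 4), (5, 7), (9, 1), (9, 2), (9, 5), (9, 6)]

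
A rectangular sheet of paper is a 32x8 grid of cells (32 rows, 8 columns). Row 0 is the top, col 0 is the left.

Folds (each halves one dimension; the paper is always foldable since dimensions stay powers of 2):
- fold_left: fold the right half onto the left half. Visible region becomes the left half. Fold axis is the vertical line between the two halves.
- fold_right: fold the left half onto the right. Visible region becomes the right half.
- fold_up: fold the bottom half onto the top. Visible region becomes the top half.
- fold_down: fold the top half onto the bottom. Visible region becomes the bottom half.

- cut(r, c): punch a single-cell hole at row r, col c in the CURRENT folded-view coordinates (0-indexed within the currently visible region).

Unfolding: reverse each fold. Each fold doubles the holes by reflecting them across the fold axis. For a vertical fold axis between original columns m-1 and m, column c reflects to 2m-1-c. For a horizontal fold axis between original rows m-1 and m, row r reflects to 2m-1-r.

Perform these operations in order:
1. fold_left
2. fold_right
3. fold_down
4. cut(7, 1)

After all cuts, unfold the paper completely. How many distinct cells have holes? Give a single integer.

Answer: 8

Derivation:
Op 1 fold_left: fold axis v@4; visible region now rows[0,32) x cols[0,4) = 32x4
Op 2 fold_right: fold axis v@2; visible region now rows[0,32) x cols[2,4) = 32x2
Op 3 fold_down: fold axis h@16; visible region now rows[16,32) x cols[2,4) = 16x2
Op 4 cut(7, 1): punch at orig (23,3); cuts so far [(23, 3)]; region rows[16,32) x cols[2,4) = 16x2
Unfold 1 (reflect across h@16): 2 holes -> [(8, 3), (23, 3)]
Unfold 2 (reflect across v@2): 4 holes -> [(8, 0), (8, 3), (23, 0), (23, 3)]
Unfold 3 (reflect across v@4): 8 holes -> [(8, 0), (8, 3), (8, 4), (8, 7), (23, 0), (23, 3), (23, 4), (23, 7)]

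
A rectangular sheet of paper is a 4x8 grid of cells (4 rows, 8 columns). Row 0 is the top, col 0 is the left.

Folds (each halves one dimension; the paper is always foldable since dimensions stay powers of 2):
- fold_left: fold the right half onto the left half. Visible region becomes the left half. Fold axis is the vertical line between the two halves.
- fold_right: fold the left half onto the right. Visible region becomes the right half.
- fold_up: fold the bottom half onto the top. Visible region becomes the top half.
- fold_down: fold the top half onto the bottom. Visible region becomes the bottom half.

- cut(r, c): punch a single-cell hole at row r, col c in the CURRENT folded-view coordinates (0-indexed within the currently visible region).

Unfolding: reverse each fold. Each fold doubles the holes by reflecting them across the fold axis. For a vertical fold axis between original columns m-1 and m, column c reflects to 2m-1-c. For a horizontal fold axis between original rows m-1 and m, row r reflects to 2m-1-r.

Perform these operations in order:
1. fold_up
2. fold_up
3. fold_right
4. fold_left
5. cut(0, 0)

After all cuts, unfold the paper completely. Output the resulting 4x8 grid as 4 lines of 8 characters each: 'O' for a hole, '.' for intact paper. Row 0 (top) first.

Answer: O..OO..O
O..OO..O
O..OO..O
O..OO..O

Derivation:
Op 1 fold_up: fold axis h@2; visible region now rows[0,2) x cols[0,8) = 2x8
Op 2 fold_up: fold axis h@1; visible region now rows[0,1) x cols[0,8) = 1x8
Op 3 fold_right: fold axis v@4; visible region now rows[0,1) x cols[4,8) = 1x4
Op 4 fold_left: fold axis v@6; visible region now rows[0,1) x cols[4,6) = 1x2
Op 5 cut(0, 0): punch at orig (0,4); cuts so far [(0, 4)]; region rows[0,1) x cols[4,6) = 1x2
Unfold 1 (reflect across v@6): 2 holes -> [(0, 4), (0, 7)]
Unfold 2 (reflect across v@4): 4 holes -> [(0, 0), (0, 3), (0, 4), (0, 7)]
Unfold 3 (reflect across h@1): 8 holes -> [(0, 0), (0, 3), (0, 4), (0, 7), (1, 0), (1, 3), (1, 4), (1, 7)]
Unfold 4 (reflect across h@2): 16 holes -> [(0, 0), (0, 3), (0, 4), (0, 7), (1, 0), (1, 3), (1, 4), (1, 7), (2, 0), (2, 3), (2, 4), (2, 7), (3, 0), (3, 3), (3, 4), (3, 7)]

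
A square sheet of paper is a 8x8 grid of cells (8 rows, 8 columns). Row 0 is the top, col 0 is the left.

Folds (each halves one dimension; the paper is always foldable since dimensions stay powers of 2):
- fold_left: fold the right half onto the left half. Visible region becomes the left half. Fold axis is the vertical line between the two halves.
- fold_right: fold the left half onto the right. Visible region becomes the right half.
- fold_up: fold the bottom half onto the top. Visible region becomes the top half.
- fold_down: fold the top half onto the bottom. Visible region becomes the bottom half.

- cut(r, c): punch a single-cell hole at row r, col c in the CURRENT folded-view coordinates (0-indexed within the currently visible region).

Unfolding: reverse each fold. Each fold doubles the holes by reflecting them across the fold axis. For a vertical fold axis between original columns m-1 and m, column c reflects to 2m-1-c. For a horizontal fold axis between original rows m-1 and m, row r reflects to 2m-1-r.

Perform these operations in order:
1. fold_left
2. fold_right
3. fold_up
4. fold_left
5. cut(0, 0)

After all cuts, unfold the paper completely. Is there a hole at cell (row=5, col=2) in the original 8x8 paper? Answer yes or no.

Answer: no

Derivation:
Op 1 fold_left: fold axis v@4; visible region now rows[0,8) x cols[0,4) = 8x4
Op 2 fold_right: fold axis v@2; visible region now rows[0,8) x cols[2,4) = 8x2
Op 3 fold_up: fold axis h@4; visible region now rows[0,4) x cols[2,4) = 4x2
Op 4 fold_left: fold axis v@3; visible region now rows[0,4) x cols[2,3) = 4x1
Op 5 cut(0, 0): punch at orig (0,2); cuts so far [(0, 2)]; region rows[0,4) x cols[2,3) = 4x1
Unfold 1 (reflect across v@3): 2 holes -> [(0, 2), (0, 3)]
Unfold 2 (reflect across h@4): 4 holes -> [(0, 2), (0, 3), (7, 2), (7, 3)]
Unfold 3 (reflect across v@2): 8 holes -> [(0, 0), (0, 1), (0, 2), (0, 3), (7, 0), (7, 1), (7, 2), (7, 3)]
Unfold 4 (reflect across v@4): 16 holes -> [(0, 0), (0, 1), (0, 2), (0, 3), (0, 4), (0, 5), (0, 6), (0, 7), (7, 0), (7, 1), (7, 2), (7, 3), (7, 4), (7, 5), (7, 6), (7, 7)]
Holes: [(0, 0), (0, 1), (0, 2), (0, 3), (0, 4), (0, 5), (0, 6), (0, 7), (7, 0), (7, 1), (7, 2), (7, 3), (7, 4), (7, 5), (7, 6), (7, 7)]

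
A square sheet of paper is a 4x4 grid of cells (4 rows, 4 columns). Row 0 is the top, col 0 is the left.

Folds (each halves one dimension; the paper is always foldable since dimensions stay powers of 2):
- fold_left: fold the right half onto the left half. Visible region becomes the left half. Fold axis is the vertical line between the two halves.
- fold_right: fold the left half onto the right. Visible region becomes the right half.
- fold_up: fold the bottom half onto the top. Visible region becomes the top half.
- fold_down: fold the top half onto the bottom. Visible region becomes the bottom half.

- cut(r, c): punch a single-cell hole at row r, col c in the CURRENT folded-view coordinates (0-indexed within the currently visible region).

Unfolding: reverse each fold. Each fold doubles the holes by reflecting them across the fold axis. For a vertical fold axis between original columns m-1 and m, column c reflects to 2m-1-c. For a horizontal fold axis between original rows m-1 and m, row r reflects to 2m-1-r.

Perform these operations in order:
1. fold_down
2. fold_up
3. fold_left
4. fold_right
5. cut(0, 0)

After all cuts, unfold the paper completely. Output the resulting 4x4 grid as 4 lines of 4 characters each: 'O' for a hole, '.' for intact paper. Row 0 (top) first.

Answer: OOOO
OOOO
OOOO
OOOO

Derivation:
Op 1 fold_down: fold axis h@2; visible region now rows[2,4) x cols[0,4) = 2x4
Op 2 fold_up: fold axis h@3; visible region now rows[2,3) x cols[0,4) = 1x4
Op 3 fold_left: fold axis v@2; visible region now rows[2,3) x cols[0,2) = 1x2
Op 4 fold_right: fold axis v@1; visible region now rows[2,3) x cols[1,2) = 1x1
Op 5 cut(0, 0): punch at orig (2,1); cuts so far [(2, 1)]; region rows[2,3) x cols[1,2) = 1x1
Unfold 1 (reflect across v@1): 2 holes -> [(2, 0), (2, 1)]
Unfold 2 (reflect across v@2): 4 holes -> [(2, 0), (2, 1), (2, 2), (2, 3)]
Unfold 3 (reflect across h@3): 8 holes -> [(2, 0), (2, 1), (2, 2), (2, 3), (3, 0), (3, 1), (3, 2), (3, 3)]
Unfold 4 (reflect across h@2): 16 holes -> [(0, 0), (0, 1), (0, 2), (0, 3), (1, 0), (1, 1), (1, 2), (1, 3), (2, 0), (2, 1), (2, 2), (2, 3), (3, 0), (3, 1), (3, 2), (3, 3)]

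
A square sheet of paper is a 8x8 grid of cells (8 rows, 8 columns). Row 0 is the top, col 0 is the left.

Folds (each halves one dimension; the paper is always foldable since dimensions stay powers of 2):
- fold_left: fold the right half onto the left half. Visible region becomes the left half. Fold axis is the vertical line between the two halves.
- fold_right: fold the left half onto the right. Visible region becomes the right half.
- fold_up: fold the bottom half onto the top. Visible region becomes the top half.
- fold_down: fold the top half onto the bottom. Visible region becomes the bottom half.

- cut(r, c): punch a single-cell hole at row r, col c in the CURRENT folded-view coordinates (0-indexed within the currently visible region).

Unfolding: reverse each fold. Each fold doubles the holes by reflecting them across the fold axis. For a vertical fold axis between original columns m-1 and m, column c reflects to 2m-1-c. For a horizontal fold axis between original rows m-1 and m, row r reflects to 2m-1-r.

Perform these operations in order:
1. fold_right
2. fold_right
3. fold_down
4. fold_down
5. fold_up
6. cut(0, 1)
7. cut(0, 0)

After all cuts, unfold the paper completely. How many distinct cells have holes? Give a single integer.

Answer: 64

Derivation:
Op 1 fold_right: fold axis v@4; visible region now rows[0,8) x cols[4,8) = 8x4
Op 2 fold_right: fold axis v@6; visible region now rows[0,8) x cols[6,8) = 8x2
Op 3 fold_down: fold axis h@4; visible region now rows[4,8) x cols[6,8) = 4x2
Op 4 fold_down: fold axis h@6; visible region now rows[6,8) x cols[6,8) = 2x2
Op 5 fold_up: fold axis h@7; visible region now rows[6,7) x cols[6,8) = 1x2
Op 6 cut(0, 1): punch at orig (6,7); cuts so far [(6, 7)]; region rows[6,7) x cols[6,8) = 1x2
Op 7 cut(0, 0): punch at orig (6,6); cuts so far [(6, 6), (6, 7)]; region rows[6,7) x cols[6,8) = 1x2
Unfold 1 (reflect across h@7): 4 holes -> [(6, 6), (6, 7), (7, 6), (7, 7)]
Unfold 2 (reflect across h@6): 8 holes -> [(4, 6), (4, 7), (5, 6), (5, 7), (6, 6), (6, 7), (7, 6), (7, 7)]
Unfold 3 (reflect across h@4): 16 holes -> [(0, 6), (0, 7), (1, 6), (1, 7), (2, 6), (2, 7), (3, 6), (3, 7), (4, 6), (4, 7), (5, 6), (5, 7), (6, 6), (6, 7), (7, 6), (7, 7)]
Unfold 4 (reflect across v@6): 32 holes -> [(0, 4), (0, 5), (0, 6), (0, 7), (1, 4), (1, 5), (1, 6), (1, 7), (2, 4), (2, 5), (2, 6), (2, 7), (3, 4), (3, 5), (3, 6), (3, 7), (4, 4), (4, 5), (4, 6), (4, 7), (5, 4), (5, 5), (5, 6), (5, 7), (6, 4), (6, 5), (6, 6), (6, 7), (7, 4), (7, 5), (7, 6), (7, 7)]
Unfold 5 (reflect across v@4): 64 holes -> [(0, 0), (0, 1), (0, 2), (0, 3), (0, 4), (0, 5), (0, 6), (0, 7), (1, 0), (1, 1), (1, 2), (1, 3), (1, 4), (1, 5), (1, 6), (1, 7), (2, 0), (2, 1), (2, 2), (2, 3), (2, 4), (2, 5), (2, 6), (2, 7), (3, 0), (3, 1), (3, 2), (3, 3), (3, 4), (3, 5), (3, 6), (3, 7), (4, 0), (4, 1), (4, 2), (4, 3), (4, 4), (4, 5), (4, 6), (4, 7), (5, 0), (5, 1), (5, 2), (5, 3), (5, 4), (5, 5), (5, 6), (5, 7), (6, 0), (6, 1), (6, 2), (6, 3), (6, 4), (6, 5), (6, 6), (6, 7), (7, 0), (7, 1), (7, 2), (7, 3), (7, 4), (7, 5), (7, 6), (7, 7)]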